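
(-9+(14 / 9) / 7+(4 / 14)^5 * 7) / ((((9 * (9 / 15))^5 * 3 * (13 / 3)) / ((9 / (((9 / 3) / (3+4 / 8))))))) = -591846875 / 383890657878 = -0.00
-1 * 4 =-4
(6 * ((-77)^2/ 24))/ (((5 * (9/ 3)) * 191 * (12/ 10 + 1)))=539/ 2292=0.24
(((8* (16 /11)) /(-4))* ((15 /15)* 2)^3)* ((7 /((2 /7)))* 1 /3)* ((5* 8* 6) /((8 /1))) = -62720 /11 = -5701.82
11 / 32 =0.34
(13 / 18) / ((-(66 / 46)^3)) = -158171 / 646866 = -0.24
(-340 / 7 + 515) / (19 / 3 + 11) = 9795 / 364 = 26.91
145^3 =3048625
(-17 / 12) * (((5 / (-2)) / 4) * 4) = 85 / 24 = 3.54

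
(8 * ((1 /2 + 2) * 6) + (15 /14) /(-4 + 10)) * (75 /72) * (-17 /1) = -1430125 /672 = -2128.16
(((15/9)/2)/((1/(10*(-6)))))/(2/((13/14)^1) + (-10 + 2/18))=1170/181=6.46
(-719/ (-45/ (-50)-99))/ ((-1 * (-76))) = 3595/ 37278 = 0.10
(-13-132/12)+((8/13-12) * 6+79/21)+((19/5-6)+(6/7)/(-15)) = -123946/1365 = -90.80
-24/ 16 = -1.50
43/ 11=3.91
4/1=4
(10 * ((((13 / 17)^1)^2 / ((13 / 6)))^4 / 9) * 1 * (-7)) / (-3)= 95964960 / 6975757441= 0.01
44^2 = 1936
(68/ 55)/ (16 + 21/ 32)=0.07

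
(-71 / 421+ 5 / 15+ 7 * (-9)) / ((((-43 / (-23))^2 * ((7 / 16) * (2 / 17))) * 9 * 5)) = -5709547784 / 735615405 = -7.76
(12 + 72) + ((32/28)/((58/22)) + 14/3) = 89.10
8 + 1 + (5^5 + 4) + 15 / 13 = 40809 / 13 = 3139.15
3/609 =1/203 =0.00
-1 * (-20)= 20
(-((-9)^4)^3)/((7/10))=-2824295364810/7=-403470766401.43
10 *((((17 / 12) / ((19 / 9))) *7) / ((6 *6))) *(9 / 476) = 0.02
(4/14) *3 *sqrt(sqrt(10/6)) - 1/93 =0.96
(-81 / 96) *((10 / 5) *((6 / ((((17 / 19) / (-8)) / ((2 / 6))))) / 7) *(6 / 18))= 171 / 119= 1.44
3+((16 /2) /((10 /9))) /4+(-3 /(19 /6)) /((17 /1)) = 7662 /1615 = 4.74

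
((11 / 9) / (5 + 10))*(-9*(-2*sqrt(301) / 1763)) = 22*sqrt(301) / 26445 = 0.01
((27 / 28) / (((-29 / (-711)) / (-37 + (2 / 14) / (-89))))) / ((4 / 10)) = -553161555 / 252938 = -2186.95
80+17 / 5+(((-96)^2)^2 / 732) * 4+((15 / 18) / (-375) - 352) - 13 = 12732468419 / 27450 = 463842.20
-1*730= -730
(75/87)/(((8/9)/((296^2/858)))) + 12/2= 435582/4147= 105.04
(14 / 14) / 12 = 1 / 12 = 0.08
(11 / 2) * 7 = 77 / 2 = 38.50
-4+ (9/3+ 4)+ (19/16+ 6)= 163/16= 10.19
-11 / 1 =-11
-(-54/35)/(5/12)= 3.70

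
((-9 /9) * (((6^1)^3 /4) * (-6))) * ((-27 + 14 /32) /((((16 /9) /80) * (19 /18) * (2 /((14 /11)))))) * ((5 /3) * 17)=-2765188125 /418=-6615282.60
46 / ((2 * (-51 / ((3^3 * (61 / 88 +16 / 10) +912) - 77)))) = -9076789 / 22440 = -404.49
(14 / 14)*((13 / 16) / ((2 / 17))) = 6.91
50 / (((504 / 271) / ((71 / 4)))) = 481025 / 1008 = 477.21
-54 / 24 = -9 / 4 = -2.25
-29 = -29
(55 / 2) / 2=55 / 4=13.75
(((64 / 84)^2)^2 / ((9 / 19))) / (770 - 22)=311296 / 327311523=0.00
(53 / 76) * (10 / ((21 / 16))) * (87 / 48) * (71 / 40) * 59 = 6438493 / 6384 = 1008.54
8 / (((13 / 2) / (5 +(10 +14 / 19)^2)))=694736 / 4693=148.04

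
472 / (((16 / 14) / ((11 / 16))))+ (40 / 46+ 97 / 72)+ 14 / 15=4754171 / 16560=287.09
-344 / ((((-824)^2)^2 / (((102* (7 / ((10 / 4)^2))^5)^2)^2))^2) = -1849103303229792766168738995774305570196600839207006659978090726293504 / 1047847651886057007525511683963294340404814875000738538801670074462890625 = -0.00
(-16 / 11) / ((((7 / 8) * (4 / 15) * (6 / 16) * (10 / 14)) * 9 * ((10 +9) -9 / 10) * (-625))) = 512 / 2239875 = 0.00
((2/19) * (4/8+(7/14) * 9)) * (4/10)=4/19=0.21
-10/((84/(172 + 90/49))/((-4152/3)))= 29472280/1029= 28641.67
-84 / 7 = -12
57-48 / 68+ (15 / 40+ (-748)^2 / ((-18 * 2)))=-18953773 / 1224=-15485.11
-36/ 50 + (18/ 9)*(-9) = -468/ 25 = -18.72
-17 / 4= -4.25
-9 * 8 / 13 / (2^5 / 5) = -45 / 52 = -0.87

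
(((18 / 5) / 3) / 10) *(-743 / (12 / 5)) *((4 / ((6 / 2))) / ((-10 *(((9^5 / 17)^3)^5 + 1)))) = 2126780327271793134199 / 55498272755269045938705117367754496627970965058458446501641118521734606300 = 0.00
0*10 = 0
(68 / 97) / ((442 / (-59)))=-118 / 1261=-0.09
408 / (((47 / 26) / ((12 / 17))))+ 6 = 7770 / 47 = 165.32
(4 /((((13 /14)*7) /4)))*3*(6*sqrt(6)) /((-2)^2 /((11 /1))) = 1584*sqrt(6) /13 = 298.46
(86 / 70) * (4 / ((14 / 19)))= 1634 / 245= 6.67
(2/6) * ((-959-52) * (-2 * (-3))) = -2022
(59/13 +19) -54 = -396/13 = -30.46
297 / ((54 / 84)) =462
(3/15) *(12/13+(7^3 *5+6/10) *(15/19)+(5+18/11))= 3700501/13585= 272.40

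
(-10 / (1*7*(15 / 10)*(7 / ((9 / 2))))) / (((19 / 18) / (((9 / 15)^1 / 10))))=-162 / 4655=-0.03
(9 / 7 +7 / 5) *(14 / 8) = 47 / 10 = 4.70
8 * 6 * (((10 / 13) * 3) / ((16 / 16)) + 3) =3312 / 13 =254.77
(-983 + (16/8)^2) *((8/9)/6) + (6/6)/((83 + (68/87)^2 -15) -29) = -1173871177/8095005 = -145.01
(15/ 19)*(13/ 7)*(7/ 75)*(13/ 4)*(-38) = -169/ 10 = -16.90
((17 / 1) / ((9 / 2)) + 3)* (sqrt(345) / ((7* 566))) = 61* sqrt(345) / 35658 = 0.03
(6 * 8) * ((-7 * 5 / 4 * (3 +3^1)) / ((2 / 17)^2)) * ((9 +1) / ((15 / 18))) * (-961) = 2099631240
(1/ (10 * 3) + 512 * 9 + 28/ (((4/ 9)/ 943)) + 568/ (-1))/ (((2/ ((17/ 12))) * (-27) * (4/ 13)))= -420667091/ 77760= -5409.81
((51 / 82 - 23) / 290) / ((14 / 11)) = -4037 / 66584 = -0.06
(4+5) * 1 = 9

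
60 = 60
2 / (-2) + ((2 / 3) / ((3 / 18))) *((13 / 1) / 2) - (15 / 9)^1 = 70 / 3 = 23.33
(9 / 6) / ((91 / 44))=66 / 91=0.73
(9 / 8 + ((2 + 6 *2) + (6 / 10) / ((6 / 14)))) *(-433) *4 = -286213 / 10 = -28621.30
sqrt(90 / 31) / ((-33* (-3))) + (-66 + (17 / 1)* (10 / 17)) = -56 + sqrt(310) / 1023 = -55.98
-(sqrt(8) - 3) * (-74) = -222+148 * sqrt(2) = -12.70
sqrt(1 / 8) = sqrt(2) / 4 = 0.35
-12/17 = -0.71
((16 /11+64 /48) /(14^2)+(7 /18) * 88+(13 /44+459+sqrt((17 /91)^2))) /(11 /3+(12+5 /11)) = 124541533 /4066608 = 30.63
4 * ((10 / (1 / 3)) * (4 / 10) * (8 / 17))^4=339738624 / 83521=4067.70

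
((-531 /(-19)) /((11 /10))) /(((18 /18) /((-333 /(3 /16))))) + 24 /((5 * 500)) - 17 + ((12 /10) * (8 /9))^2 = -53065536739 /1175625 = -45138.15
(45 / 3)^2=225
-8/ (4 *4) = -1/ 2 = -0.50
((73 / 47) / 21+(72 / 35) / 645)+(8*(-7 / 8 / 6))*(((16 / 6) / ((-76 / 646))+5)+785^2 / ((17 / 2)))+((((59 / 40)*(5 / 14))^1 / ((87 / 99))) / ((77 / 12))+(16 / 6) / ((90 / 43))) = -11146204052735321 / 131817501900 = -84557.85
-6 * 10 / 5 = -12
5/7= 0.71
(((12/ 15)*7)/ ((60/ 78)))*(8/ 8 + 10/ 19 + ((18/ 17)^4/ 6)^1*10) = 1045835518/ 39672475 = 26.36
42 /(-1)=-42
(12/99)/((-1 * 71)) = -4/2343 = -0.00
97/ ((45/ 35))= 679/ 9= 75.44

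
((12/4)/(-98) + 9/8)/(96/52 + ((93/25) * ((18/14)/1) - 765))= -46475/32205488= -0.00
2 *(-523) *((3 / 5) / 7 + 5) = -186188 / 35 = -5319.66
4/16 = 1/4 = 0.25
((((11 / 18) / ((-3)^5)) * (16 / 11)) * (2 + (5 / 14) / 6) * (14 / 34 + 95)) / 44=-140303 / 8588349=-0.02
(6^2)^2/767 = 1296/767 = 1.69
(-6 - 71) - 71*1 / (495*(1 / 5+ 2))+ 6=-77390 / 1089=-71.07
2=2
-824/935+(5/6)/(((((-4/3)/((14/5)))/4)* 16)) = -19729/14960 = -1.32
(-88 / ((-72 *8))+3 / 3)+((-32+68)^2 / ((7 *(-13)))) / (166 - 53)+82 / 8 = 8349031 / 740376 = 11.28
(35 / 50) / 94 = 7 / 940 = 0.01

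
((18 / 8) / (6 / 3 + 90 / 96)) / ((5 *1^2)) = 36 / 235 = 0.15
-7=-7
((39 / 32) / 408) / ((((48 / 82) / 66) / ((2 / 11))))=533 / 8704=0.06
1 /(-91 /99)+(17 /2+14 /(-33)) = 41969 /6006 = 6.99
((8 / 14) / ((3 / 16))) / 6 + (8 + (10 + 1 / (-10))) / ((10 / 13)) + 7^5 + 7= 16837.78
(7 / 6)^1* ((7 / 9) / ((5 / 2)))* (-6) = -2.18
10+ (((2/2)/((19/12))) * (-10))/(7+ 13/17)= 1920/209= 9.19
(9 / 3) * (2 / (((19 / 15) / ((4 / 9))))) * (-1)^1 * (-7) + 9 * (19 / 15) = 2483 / 95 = 26.14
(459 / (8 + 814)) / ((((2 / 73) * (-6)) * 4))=-3723 / 4384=-0.85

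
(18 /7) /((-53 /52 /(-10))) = 9360 /371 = 25.23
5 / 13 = 0.38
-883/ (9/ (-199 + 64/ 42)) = 3661801/ 189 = 19374.61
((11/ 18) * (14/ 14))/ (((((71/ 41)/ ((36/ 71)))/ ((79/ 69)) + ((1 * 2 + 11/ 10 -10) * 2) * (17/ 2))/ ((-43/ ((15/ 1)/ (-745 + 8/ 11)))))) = -760173866/ 66649101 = -11.41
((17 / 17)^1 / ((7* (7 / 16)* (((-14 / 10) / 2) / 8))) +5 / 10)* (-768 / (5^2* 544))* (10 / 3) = 17736 / 29155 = 0.61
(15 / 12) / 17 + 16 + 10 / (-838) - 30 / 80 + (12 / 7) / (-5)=30602167 / 1994440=15.34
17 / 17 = 1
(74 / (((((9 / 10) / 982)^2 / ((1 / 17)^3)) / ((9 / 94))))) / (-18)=-1783999400 / 18703791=-95.38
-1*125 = -125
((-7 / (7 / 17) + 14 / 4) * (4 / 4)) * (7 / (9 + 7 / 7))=-189 / 20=-9.45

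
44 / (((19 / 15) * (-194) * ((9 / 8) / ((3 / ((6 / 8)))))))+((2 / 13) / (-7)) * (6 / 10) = -1634774 / 2515695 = -0.65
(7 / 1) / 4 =7 / 4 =1.75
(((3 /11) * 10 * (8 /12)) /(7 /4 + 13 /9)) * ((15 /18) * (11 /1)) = 120 /23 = 5.22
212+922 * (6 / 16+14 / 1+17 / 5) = 332011 / 20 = 16600.55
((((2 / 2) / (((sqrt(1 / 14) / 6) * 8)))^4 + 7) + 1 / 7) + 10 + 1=35911 / 448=80.16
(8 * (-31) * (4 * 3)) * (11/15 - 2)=18848/5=3769.60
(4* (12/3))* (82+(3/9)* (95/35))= 27856/21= 1326.48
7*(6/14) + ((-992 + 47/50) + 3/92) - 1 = -2274763/2300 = -989.03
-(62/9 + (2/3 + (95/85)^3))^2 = -156669514225/1955143089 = -80.13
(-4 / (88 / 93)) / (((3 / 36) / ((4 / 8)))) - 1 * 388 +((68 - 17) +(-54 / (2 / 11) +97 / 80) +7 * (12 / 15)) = -114849 / 176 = -652.55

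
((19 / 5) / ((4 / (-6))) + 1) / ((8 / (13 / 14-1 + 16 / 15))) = -9823 / 16800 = -0.58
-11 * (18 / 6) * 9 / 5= -297 / 5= -59.40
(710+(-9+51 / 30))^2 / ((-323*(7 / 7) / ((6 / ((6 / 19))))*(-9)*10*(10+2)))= 49378729 / 1836000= 26.89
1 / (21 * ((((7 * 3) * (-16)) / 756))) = -3 / 28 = -0.11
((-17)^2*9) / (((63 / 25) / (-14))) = -14450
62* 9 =558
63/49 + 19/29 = 394/203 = 1.94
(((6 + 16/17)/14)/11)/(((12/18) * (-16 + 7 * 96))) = 177/1717408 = 0.00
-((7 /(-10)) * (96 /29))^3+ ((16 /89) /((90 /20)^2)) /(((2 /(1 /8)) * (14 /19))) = 12.44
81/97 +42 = 4155/97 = 42.84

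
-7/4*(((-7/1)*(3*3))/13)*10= 84.81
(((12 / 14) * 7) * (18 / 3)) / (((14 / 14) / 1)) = 36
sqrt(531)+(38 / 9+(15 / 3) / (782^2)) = 23237957 / 5503716+3 * sqrt(59) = 27.27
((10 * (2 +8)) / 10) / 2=5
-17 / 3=-5.67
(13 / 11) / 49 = 13 / 539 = 0.02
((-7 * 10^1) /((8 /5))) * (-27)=4725 /4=1181.25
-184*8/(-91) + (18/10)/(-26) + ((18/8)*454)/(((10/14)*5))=687338/2275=302.13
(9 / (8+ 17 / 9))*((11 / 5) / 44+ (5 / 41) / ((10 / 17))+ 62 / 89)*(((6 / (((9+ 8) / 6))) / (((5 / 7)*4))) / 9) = 39473973 / 552093700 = 0.07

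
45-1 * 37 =8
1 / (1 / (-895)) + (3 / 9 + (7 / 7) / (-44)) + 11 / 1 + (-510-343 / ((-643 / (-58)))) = -1424.63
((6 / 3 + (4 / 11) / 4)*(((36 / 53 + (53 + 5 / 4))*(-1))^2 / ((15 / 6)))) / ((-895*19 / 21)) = -2619908403 / 840699992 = -3.12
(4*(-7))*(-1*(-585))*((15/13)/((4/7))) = -33075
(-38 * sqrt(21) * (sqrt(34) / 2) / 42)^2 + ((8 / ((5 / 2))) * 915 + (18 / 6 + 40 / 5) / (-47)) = 6067849 / 1974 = 3073.89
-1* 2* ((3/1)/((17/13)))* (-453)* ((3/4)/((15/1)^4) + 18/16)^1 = 2338.31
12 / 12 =1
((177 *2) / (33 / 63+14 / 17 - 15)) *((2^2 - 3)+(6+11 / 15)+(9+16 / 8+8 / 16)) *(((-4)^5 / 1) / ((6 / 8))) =8296687616 / 12185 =680893.53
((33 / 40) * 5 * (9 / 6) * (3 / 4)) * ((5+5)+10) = 1485 / 16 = 92.81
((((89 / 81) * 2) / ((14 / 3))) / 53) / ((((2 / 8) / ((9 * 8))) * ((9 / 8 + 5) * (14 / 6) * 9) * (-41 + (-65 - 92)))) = -11392 / 113382423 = -0.00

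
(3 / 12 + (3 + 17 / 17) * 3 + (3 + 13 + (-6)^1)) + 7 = 117 / 4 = 29.25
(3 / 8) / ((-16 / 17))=-51 / 128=-0.40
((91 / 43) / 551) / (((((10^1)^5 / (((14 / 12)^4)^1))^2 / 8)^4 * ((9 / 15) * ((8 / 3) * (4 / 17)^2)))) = 29045343404940869077183063687099 / 11785284854872504759618633728000000000000000000000000000000000000000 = 0.00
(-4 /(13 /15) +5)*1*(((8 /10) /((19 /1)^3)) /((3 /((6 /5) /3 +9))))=188 /1337505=0.00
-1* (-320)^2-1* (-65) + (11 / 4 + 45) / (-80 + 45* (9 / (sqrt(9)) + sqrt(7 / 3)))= -102334.61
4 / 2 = 2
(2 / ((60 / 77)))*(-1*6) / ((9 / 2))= -154 / 45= -3.42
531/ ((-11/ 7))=-3717/ 11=-337.91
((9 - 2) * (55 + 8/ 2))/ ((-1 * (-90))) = 4.59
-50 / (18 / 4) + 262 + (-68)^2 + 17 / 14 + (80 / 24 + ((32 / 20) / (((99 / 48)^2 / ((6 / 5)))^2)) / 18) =10126610570189 / 2075361750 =4879.44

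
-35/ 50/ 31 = -7/ 310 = -0.02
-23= -23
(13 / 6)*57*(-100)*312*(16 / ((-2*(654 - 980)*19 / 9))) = -7300800 / 163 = -44790.18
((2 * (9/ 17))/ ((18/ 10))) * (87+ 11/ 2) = 925/ 17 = 54.41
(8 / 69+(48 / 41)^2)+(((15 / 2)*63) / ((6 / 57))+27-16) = 4501.24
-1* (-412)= 412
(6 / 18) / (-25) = -1 / 75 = -0.01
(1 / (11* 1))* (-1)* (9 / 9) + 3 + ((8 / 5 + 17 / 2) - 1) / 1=1321 / 110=12.01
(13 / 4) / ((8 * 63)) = 13 / 2016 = 0.01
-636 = -636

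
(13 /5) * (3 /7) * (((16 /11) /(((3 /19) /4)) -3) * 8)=116168 /385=301.74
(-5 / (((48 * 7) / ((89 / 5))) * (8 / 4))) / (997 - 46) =-89 / 639072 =-0.00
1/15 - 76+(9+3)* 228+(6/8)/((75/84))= 199568/75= 2660.91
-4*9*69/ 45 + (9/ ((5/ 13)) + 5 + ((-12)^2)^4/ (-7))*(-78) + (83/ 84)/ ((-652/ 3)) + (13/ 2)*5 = 437342778359593/ 91280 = 4791222374.67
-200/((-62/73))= 7300/31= 235.48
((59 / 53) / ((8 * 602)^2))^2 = 3481 / 1511115471821799424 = 0.00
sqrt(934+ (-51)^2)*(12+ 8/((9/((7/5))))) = 596*sqrt(3535)/45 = 787.46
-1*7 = -7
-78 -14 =-92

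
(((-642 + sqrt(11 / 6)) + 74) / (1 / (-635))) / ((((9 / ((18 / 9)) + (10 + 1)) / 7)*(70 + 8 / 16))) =2304.96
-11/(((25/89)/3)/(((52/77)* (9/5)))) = -124956/875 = -142.81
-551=-551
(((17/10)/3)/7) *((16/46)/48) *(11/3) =187/86940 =0.00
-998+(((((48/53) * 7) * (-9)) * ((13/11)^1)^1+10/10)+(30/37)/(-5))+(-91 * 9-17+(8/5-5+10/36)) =-1903.71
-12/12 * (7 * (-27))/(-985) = -189/985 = -0.19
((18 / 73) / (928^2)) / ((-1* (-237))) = 3 / 2483224064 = 0.00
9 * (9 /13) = 81 /13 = 6.23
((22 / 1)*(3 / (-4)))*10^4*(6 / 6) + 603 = -164397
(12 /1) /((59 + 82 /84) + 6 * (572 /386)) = 97272 /558239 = 0.17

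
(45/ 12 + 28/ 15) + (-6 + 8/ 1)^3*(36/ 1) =17617/ 60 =293.62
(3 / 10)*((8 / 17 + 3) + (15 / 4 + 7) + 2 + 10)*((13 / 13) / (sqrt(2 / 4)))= 5349*sqrt(2) / 680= 11.12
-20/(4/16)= -80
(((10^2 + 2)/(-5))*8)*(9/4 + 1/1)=-2652/5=-530.40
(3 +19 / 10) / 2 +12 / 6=89 / 20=4.45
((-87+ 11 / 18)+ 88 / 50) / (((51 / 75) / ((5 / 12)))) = -190415 / 3672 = -51.86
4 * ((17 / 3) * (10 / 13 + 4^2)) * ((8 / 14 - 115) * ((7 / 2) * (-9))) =17811036 / 13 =1370079.69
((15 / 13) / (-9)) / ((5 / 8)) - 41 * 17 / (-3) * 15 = 135907 / 39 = 3484.79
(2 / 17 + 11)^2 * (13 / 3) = 154791 / 289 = 535.61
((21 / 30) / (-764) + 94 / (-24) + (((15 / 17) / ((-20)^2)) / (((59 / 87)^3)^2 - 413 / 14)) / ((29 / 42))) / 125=-38924844257183090261 / 1241957277306487545000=-0.03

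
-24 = -24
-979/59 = -16.59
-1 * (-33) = 33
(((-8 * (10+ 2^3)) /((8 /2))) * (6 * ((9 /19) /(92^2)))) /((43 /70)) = -8505 /432193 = -0.02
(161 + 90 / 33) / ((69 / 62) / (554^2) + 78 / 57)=651146233448 / 5442248933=119.65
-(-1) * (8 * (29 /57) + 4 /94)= 11018 /2679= 4.11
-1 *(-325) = 325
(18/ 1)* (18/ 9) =36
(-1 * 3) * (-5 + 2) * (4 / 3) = 12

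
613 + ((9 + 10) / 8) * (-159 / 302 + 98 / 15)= 22732129 / 36240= 627.27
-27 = -27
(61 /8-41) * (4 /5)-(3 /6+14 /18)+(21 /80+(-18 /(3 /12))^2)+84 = 754601 /144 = 5240.28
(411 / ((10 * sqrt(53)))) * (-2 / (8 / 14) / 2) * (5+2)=-20139 * sqrt(53) / 2120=-69.16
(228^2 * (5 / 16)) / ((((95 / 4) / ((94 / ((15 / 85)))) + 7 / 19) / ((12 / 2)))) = 11837536560 / 50159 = 236000.25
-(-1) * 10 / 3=10 / 3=3.33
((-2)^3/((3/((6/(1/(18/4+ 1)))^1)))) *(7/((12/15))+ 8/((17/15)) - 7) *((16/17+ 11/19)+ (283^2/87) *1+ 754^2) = -210871451305240/477717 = -441415003.66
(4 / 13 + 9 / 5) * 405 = 11097 / 13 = 853.62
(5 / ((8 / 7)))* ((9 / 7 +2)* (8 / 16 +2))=575 / 16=35.94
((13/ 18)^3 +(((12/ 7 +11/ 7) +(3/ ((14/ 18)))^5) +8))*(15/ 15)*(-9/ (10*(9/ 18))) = -84825958531/ 54454680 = -1557.73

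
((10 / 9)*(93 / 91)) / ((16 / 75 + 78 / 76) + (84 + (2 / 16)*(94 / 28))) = 2356000 / 177725899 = 0.01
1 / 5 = 0.20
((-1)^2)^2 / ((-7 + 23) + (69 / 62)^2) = 3844 / 66265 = 0.06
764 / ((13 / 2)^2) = 3056 / 169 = 18.08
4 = 4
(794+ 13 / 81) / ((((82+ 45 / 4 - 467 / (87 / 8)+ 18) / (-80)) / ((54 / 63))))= -1193909120 / 1497573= -797.23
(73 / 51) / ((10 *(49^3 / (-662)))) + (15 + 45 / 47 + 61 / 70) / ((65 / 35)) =25552150319 / 2820046530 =9.06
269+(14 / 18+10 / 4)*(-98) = -470 / 9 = -52.22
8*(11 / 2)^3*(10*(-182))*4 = -9689680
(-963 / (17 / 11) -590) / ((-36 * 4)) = 20623 / 2448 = 8.42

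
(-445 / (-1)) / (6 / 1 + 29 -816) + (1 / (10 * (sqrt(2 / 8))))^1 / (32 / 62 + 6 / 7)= -493573 / 1163690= -0.42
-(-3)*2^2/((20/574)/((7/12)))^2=3363.40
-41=-41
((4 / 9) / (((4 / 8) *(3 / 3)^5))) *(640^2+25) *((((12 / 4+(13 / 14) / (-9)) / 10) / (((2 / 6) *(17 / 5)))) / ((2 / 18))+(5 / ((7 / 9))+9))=2304550250 / 357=6455322.83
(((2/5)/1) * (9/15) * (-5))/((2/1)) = -3/5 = -0.60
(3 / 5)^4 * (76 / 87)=2052 / 18125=0.11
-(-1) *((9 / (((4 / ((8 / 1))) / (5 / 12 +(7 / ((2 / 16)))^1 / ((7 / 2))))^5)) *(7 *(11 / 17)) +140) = 22846616674609 / 14688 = 1555461374.91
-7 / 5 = -1.40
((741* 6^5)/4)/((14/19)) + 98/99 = 1354794698/693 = 1954970.70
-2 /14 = -1 /7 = -0.14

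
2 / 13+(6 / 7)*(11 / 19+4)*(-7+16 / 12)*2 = -76642 / 1729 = -44.33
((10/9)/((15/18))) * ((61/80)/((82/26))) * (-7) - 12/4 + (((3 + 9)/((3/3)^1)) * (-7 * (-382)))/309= 24980267/253380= 98.59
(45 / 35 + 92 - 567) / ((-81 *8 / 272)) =112744 / 567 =198.84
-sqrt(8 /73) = -2* sqrt(146) /73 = -0.33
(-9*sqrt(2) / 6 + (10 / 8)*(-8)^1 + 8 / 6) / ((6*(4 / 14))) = -91 / 18 - 7*sqrt(2) / 8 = -6.29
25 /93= 0.27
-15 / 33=-5 / 11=-0.45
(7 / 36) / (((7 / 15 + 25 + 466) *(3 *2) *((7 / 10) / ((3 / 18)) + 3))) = 175 / 19108224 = 0.00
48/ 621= 16/ 207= 0.08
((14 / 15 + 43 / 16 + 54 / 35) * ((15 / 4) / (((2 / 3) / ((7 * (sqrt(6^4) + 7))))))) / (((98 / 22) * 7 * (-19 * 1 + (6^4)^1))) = 12309825 / 56065408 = 0.22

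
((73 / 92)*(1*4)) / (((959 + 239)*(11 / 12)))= 438 / 151547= 0.00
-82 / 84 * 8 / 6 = -82 / 63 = -1.30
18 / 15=6 / 5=1.20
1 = 1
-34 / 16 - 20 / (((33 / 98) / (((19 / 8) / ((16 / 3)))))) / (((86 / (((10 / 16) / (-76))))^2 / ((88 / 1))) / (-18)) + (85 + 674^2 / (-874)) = -1445944422749 / 3309621248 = -436.89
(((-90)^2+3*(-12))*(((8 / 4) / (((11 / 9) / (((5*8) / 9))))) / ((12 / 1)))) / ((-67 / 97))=-5214720 / 737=-7075.60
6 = 6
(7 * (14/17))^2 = 9604/289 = 33.23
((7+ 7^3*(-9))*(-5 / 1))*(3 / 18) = 7700 / 3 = 2566.67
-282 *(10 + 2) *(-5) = 16920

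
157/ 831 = 0.19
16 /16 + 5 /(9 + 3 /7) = 101 /66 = 1.53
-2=-2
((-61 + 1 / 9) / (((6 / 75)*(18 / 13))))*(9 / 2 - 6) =44525 / 54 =824.54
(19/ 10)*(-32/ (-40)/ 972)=19/ 12150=0.00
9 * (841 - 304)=4833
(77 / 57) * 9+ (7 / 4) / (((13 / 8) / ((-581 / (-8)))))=89285 / 988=90.37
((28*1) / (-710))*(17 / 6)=-0.11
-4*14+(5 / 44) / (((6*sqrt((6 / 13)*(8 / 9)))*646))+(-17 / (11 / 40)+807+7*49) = 5*sqrt(39) / 682176+11354 / 11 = 1032.18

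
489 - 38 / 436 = 106583 / 218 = 488.91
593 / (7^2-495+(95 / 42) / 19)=-24906 / 18727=-1.33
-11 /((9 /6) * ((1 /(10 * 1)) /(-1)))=220 /3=73.33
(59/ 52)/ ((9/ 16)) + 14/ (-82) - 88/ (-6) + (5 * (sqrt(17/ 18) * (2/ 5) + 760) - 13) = sqrt(34)/ 3 + 18245452/ 4797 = 3805.46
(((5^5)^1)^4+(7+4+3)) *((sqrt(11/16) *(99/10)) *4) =9441375732423261 *sqrt(11)/10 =3131350080921485.77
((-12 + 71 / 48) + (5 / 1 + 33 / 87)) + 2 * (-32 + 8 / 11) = -67.69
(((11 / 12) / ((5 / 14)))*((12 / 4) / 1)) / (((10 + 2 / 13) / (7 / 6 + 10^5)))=54600637 / 720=75834.22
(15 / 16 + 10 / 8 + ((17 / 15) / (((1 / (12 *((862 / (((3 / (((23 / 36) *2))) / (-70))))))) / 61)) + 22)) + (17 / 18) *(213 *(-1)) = -9210760231 / 432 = -21321204.24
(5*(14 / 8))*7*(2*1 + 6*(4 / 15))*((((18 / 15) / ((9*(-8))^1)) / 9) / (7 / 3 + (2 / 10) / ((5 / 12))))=-245 / 1688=-0.15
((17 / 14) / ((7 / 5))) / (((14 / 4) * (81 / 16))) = 1360 / 27783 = 0.05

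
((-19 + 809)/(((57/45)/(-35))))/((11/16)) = -6636000/209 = -31751.20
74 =74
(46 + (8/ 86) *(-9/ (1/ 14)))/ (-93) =-0.37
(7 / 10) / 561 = 7 / 5610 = 0.00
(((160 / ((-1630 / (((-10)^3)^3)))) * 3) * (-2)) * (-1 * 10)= 960000000000 / 163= 5889570552.15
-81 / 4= -20.25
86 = 86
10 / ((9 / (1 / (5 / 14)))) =28 / 9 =3.11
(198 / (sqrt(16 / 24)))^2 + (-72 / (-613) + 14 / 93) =3352486532 / 57009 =58806.27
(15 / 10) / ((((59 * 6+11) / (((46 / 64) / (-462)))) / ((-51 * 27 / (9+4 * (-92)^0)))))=31671 / 46766720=0.00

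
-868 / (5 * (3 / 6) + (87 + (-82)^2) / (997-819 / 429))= -4750564 / 51143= -92.89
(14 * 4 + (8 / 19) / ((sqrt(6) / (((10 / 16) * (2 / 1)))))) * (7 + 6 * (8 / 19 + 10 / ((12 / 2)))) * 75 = 46375 * sqrt(6) / 361 + 1558200 / 19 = 82325.19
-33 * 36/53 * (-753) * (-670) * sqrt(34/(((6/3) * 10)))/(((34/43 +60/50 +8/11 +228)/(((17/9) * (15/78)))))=-4995270225 * sqrt(170)/2805608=-23214.35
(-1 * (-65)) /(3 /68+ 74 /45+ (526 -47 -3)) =198900 /1461727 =0.14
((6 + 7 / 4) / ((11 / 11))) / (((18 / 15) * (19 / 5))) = 775 / 456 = 1.70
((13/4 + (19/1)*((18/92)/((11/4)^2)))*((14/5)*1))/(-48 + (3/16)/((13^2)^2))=-66617275816/305223368175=-0.22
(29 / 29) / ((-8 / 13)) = -13 / 8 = -1.62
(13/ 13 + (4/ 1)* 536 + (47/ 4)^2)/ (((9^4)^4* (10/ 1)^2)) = 36529/ 2964832302162945600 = 0.00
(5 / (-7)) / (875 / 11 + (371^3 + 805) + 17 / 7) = -55 / 3932058744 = -0.00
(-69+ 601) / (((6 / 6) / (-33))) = -17556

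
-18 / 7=-2.57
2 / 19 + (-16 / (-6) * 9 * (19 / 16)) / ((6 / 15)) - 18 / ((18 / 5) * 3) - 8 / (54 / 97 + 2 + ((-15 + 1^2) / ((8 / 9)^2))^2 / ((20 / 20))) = 499343324993 / 7167951780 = 69.66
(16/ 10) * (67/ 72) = 67/ 45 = 1.49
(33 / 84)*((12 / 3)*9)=99 / 7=14.14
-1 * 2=-2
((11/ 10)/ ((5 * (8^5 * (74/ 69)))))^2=576081/ 14699525570560000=0.00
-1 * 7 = -7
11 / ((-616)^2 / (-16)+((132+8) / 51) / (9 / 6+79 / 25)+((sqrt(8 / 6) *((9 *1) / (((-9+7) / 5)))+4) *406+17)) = -1371494257617 / 2123820079877917+1891873821222 *sqrt(3) / 10619100399389585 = -0.00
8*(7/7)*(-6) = -48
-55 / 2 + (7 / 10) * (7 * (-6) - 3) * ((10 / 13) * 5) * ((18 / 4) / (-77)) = -2920 / 143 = -20.42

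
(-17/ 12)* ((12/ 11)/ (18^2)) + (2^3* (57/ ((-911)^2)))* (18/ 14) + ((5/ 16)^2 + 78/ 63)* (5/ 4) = 1261222974511/ 757206641664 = 1.67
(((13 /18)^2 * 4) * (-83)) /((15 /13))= -182351 /1215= -150.08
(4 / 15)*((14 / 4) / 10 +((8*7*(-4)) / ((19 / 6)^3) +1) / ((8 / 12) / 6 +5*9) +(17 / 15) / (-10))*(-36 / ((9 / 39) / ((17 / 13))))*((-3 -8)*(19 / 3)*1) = 32014412716 / 82443375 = 388.32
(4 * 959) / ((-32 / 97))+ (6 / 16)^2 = -744175 / 64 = -11627.73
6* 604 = 3624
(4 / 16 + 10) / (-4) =-41 / 16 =-2.56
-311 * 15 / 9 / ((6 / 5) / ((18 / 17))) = -457.35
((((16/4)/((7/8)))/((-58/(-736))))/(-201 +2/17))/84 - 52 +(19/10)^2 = -14090373691/291162900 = -48.39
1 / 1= 1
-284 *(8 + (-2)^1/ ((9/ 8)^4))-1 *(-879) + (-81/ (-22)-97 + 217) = -132032309/ 144342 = -914.72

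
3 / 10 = 0.30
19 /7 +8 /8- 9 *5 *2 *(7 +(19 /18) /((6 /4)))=-14482 /21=-689.62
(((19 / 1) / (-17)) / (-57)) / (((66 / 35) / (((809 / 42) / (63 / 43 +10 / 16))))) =347870 / 3630231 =0.10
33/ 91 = 0.36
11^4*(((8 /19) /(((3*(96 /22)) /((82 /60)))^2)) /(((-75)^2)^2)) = 2977994041 /1402413750000000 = 0.00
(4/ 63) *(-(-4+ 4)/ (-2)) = 0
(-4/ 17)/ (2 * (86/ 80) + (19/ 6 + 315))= -240/ 326723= -0.00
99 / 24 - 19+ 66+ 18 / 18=417 / 8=52.12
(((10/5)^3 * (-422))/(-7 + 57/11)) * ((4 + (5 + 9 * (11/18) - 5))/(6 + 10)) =1102.48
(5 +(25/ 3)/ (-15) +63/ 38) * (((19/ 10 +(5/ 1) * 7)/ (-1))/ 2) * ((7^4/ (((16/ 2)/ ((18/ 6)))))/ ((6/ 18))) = -304114.69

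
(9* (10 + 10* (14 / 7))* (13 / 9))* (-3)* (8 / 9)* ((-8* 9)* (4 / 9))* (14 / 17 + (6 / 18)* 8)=5923840 / 51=116153.73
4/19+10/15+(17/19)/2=151/114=1.32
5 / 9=0.56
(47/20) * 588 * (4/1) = 27636/5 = 5527.20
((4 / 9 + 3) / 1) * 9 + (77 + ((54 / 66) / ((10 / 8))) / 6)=5946 / 55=108.11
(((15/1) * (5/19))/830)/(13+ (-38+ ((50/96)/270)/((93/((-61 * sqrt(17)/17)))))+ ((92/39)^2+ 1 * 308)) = 15748980951600 * sqrt(17)/3704900099787249334810471+ 61060840603485166080/3704900099787249334810471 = 0.00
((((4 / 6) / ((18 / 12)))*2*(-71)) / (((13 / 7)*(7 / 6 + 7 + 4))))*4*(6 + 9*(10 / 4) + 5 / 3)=-2878624 / 8541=-337.04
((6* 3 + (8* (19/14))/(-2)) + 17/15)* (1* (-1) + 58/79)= -1439/395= -3.64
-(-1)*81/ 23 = 81/ 23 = 3.52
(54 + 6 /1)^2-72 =3528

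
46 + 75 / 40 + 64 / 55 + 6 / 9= 65611 / 1320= 49.71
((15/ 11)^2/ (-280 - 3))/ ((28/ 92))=-5175/ 239701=-0.02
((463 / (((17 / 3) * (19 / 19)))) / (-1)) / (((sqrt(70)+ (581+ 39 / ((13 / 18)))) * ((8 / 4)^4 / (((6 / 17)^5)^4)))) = -4478870259044646912 / 618994635926645237879331037103+ 35266694953107456 * sqrt(70) / 3094973179633226189396655185515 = -0.00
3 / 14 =0.21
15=15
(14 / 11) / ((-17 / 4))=-56 / 187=-0.30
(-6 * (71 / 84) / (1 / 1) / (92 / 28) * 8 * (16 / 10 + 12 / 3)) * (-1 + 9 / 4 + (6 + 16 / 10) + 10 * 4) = -1942276 / 575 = -3377.87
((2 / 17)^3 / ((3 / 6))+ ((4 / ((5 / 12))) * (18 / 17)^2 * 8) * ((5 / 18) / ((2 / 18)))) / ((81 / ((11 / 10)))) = 5816536 / 1989765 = 2.92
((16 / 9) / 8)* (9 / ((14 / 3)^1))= 3 / 7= 0.43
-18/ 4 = -9/ 2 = -4.50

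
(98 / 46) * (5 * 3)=735 / 23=31.96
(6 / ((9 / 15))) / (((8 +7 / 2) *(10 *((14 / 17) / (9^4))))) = 111537 / 161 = 692.78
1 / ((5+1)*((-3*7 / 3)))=-1 / 42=-0.02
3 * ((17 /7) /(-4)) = -51 /28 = -1.82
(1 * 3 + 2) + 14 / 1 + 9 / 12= 79 / 4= 19.75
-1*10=-10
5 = 5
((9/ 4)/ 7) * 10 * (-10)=-225/ 7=-32.14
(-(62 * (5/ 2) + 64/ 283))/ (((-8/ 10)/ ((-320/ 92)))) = -4392900/ 6509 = -674.90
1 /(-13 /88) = -6.77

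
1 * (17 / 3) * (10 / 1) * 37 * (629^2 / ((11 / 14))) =34840146460 / 33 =1055762013.94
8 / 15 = 0.53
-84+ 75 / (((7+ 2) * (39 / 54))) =-942 / 13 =-72.46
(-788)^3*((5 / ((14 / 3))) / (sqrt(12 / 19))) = -611629840*sqrt(57) / 7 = -659672003.95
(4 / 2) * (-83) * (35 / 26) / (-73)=3.06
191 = 191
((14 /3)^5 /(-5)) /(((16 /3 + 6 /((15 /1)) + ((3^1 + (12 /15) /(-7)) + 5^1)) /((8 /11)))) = -15059072 /637065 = -23.64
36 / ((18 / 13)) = 26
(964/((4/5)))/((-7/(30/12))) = -6025/14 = -430.36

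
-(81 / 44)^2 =-6561 / 1936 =-3.39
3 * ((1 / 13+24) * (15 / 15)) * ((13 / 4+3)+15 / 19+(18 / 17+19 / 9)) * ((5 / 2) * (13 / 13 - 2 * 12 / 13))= -1559.96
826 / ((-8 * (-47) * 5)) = 413 / 940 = 0.44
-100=-100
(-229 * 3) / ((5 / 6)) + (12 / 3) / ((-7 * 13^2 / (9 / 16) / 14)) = -1393281 / 1690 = -824.43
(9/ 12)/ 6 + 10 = 81/ 8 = 10.12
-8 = -8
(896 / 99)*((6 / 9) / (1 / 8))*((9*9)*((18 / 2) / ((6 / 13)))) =838656 / 11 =76241.45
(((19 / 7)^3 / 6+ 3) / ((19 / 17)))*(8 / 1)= 886244 / 19551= 45.33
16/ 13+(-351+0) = -4547/ 13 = -349.77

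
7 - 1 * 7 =0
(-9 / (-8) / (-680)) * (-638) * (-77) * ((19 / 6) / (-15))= 466697 / 27200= 17.16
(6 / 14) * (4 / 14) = 6 / 49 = 0.12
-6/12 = -1/2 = -0.50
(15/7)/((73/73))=2.14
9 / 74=0.12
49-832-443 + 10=-1216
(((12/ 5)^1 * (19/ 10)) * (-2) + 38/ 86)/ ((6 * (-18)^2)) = -9329/ 2089800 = -0.00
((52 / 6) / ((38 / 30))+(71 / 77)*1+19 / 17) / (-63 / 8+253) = 1767200 / 48772031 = 0.04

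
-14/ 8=-7/ 4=-1.75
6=6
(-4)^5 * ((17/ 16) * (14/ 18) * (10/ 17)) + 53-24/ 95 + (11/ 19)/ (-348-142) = -37289197/ 83790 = -445.03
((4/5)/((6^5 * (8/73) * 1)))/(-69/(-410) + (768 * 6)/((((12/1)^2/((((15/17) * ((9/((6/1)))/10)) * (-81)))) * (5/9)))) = -50881/33458907168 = -0.00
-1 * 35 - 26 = -61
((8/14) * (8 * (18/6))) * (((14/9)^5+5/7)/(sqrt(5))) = 60.24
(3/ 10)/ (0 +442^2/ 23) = 69/ 1953640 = 0.00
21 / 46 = 0.46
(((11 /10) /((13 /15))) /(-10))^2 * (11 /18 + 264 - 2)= 4.23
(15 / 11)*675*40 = 36818.18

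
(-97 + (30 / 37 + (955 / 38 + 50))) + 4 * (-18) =-130839 / 1406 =-93.06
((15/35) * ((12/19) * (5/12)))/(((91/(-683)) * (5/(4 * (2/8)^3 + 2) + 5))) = -67617/593047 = -0.11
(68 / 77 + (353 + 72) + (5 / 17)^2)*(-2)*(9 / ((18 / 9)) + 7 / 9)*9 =-900514690 / 22253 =-40467.11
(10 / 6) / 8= 5 / 24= 0.21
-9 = -9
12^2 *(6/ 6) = 144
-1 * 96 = -96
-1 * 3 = -3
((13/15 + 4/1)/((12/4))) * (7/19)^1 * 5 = 511/171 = 2.99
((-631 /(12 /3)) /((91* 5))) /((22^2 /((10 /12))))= -631 /1057056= -0.00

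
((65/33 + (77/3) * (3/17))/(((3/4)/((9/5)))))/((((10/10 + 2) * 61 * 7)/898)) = 13096432/1197735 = 10.93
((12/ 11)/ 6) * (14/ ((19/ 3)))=84/ 209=0.40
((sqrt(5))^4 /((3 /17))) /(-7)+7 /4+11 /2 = -1091 /84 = -12.99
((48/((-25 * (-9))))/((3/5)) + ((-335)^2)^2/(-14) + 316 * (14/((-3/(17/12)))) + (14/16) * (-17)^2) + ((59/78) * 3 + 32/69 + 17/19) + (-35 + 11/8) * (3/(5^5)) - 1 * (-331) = -2012321064482834899/2236893750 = -899605117.36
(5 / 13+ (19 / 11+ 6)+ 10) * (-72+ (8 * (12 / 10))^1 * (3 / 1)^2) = 37296 / 143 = 260.81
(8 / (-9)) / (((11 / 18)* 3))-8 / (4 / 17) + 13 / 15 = -1849 / 55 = -33.62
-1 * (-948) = 948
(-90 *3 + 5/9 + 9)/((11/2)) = -47.35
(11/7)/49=11/343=0.03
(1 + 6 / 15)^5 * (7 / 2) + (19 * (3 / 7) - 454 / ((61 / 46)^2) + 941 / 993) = -37222378046521 / 161654193750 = -230.26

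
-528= -528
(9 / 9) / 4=1 / 4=0.25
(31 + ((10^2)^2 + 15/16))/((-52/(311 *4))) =-3839917/16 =-239994.81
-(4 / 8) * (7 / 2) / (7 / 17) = -17 / 4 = -4.25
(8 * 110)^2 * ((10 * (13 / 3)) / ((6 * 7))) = 50336000 / 63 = 798984.13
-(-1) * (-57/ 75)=-19/ 25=-0.76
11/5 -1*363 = -1804/5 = -360.80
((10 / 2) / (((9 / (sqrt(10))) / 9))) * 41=205 * sqrt(10)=648.27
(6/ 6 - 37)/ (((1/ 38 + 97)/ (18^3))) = -2659392/ 1229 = -2163.87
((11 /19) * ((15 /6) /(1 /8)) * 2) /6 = 220 /57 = 3.86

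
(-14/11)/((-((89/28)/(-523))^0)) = 14/11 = 1.27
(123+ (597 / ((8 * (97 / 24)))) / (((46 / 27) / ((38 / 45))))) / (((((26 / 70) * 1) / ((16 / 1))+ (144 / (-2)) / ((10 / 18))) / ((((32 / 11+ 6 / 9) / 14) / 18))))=-231933248 / 16026917247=-0.01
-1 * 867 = -867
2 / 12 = 1 / 6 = 0.17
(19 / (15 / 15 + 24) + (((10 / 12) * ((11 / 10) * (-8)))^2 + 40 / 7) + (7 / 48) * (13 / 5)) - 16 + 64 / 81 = 10301563 / 226800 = 45.42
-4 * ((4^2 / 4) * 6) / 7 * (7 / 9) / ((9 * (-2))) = 16 / 27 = 0.59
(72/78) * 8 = 96/13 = 7.38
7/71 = 0.10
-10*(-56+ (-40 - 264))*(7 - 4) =10800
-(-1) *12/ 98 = 6/ 49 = 0.12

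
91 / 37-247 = -9048 / 37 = -244.54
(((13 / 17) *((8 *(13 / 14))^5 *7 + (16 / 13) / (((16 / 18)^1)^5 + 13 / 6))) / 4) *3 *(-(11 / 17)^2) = -144169730055082776 / 3791447659895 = -38024.98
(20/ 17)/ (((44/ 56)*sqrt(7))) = 40*sqrt(7)/ 187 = 0.57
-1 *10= -10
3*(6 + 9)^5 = 2278125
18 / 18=1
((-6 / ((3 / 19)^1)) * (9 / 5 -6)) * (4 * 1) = 3192 / 5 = 638.40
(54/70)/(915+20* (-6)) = 9/9275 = 0.00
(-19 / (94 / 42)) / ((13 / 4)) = -1596 / 611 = -2.61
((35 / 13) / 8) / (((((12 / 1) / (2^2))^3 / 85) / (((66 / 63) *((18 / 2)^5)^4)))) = 13494085000259055589.90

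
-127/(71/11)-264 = -20141/71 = -283.68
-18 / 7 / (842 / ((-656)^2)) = -3873024 / 2947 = -1314.23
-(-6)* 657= 3942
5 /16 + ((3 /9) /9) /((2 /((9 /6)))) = 49 /144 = 0.34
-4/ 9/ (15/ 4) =-0.12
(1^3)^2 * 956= 956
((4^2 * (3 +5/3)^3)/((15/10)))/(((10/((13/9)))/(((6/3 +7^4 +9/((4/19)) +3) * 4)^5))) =42353895985027222960000/3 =14117965328342407653333.33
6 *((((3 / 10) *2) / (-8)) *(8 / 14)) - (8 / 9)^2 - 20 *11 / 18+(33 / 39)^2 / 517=-298776532 / 22518405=-13.27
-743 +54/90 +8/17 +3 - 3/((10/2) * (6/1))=-739.03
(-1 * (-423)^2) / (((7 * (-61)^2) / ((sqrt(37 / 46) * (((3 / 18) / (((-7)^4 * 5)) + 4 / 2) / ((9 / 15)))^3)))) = -228.19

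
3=3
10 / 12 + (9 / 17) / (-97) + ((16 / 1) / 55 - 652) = -354190031 / 544170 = -650.88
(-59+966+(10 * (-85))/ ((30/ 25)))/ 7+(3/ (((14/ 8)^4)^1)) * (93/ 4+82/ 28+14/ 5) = 9491812/ 252105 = 37.65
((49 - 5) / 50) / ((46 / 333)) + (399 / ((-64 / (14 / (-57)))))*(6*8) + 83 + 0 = 187301 / 1150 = 162.87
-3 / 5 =-0.60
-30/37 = -0.81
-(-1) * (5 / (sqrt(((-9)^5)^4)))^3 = 125 / 42391158275216203514294433201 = 0.00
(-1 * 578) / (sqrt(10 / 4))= -578 * sqrt(10) / 5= -365.56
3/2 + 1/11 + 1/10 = 93/55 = 1.69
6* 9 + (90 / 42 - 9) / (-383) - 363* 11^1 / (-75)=7188961 / 67025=107.26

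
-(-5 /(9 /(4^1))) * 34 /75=136 /135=1.01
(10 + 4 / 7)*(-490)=-5180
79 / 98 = 0.81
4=4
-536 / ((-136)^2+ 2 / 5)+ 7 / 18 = 0.36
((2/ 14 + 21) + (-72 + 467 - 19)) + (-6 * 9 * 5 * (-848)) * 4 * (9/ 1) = 57700700/ 7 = 8242957.14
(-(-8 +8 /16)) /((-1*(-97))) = 15 /194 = 0.08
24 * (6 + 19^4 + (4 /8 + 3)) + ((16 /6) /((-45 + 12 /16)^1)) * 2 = 1660931828 /531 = 3127931.88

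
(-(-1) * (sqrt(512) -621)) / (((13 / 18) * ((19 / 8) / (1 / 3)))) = -29808 / 247 + 768 * sqrt(2) / 247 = -116.28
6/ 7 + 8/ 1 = 62/ 7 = 8.86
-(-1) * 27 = 27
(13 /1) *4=52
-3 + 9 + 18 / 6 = 9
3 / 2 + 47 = 97 / 2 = 48.50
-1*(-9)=9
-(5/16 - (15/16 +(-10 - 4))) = -107/8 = -13.38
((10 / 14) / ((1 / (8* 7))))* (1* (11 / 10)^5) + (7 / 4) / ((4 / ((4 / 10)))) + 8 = 362977 / 5000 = 72.60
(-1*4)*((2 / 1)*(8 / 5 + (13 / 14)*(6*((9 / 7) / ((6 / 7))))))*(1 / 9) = -2788 / 315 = -8.85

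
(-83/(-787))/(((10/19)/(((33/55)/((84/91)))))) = 20501/157400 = 0.13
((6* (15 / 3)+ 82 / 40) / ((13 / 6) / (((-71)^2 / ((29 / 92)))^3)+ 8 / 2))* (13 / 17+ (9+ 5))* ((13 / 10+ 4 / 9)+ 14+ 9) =2927.32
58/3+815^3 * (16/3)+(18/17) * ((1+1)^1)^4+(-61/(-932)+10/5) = 45744237586125/15844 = 2887164705.01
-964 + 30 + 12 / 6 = -932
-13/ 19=-0.68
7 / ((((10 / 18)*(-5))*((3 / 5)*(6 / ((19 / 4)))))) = -133 / 40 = -3.32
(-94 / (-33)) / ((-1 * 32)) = -47 / 528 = -0.09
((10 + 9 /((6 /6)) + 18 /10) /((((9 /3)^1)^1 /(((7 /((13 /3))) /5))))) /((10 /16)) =448 /125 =3.58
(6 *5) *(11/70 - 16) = -3327/7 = -475.29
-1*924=-924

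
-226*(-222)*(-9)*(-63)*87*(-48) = -118796860224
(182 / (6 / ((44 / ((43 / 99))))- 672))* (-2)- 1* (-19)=9533015 / 487829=19.54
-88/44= -2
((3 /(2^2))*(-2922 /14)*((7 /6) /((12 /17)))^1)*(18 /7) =-74511 /112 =-665.28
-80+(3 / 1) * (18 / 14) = -533 / 7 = -76.14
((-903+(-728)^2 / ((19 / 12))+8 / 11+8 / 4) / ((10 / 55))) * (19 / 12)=23256577 / 8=2907072.12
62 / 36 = 31 / 18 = 1.72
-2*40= -80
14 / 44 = 7 / 22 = 0.32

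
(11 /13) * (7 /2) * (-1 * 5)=-385 /26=-14.81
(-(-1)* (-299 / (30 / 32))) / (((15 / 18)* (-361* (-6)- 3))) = -9568 / 54075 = -0.18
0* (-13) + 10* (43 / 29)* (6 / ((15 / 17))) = 2924 / 29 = 100.83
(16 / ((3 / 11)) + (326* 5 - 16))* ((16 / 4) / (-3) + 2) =10036 / 9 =1115.11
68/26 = 34/13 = 2.62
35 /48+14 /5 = 847 /240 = 3.53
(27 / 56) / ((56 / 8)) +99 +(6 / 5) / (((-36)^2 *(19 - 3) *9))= 754952449 / 7620480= 99.07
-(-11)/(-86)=-11/86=-0.13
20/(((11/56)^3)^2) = 616819589120/1771561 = 348178.58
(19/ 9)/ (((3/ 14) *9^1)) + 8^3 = 124682/ 243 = 513.09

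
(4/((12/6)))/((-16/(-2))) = 0.25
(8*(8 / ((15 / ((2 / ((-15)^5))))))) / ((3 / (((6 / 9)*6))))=-0.00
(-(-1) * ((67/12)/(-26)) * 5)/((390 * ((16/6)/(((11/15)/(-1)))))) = 737/973440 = 0.00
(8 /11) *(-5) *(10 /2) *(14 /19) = -2800 /209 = -13.40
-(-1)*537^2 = 288369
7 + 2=9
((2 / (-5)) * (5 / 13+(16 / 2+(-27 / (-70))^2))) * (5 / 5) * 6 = -1630731 / 79625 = -20.48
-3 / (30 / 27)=-27 / 10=-2.70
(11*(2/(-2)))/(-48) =11/48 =0.23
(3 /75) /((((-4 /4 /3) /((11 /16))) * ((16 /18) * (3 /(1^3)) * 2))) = -99 /6400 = -0.02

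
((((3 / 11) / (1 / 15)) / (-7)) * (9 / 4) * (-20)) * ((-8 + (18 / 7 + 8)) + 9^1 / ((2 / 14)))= 929475 / 539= 1724.44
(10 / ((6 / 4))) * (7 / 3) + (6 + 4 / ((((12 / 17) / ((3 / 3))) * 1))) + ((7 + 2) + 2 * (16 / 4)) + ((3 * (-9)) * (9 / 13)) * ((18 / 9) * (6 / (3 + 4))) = 9974 / 819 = 12.18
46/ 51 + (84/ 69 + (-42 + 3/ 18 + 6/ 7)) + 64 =412901/ 16422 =25.14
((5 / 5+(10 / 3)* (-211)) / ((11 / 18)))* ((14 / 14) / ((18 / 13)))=-27391 / 33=-830.03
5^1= 5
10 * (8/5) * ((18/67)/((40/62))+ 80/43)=524776/14405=36.43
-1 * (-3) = 3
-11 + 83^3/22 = 571545/22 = 25979.32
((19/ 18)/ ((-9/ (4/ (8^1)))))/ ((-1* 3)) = 19/ 972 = 0.02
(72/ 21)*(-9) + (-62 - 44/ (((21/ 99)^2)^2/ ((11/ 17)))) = -14155.28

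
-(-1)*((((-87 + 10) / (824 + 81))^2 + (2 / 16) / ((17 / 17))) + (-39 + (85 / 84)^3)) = -18364958556059 / 485439393600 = -37.83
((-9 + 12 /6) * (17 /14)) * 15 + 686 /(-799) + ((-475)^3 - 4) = -171260867759 /1598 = -107172007.36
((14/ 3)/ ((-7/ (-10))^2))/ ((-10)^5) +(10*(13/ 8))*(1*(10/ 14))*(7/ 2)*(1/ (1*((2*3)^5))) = 279191/ 54432000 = 0.01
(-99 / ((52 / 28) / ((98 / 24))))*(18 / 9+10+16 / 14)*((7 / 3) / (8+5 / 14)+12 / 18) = -4115804 / 1521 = -2705.99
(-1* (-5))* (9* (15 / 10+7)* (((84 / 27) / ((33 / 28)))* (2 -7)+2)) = -4283.48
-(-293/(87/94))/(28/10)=68855/609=113.06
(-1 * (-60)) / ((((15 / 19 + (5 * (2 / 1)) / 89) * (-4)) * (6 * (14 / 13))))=-21983 / 8540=-2.57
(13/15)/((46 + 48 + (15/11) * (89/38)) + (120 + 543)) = 5434/4766415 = 0.00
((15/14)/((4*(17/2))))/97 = 15/46172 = 0.00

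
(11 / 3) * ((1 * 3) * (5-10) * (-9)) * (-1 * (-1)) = 495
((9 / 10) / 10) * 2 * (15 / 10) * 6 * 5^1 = 81 / 10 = 8.10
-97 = -97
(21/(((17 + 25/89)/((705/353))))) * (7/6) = 3074505/1085828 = 2.83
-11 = -11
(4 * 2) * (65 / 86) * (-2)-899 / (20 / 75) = -3383.34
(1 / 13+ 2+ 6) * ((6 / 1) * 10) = 6300 / 13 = 484.62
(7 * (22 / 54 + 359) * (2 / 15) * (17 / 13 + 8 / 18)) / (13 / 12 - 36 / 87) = 646131136 / 736047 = 877.84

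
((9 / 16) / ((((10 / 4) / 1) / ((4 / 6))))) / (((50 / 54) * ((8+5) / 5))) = 81 / 1300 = 0.06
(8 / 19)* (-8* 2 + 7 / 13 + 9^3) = 74208 / 247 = 300.44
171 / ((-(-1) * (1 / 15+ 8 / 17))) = 43605 / 137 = 318.28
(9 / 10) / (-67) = -9 / 670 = -0.01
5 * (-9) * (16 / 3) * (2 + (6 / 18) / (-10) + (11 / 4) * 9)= -6412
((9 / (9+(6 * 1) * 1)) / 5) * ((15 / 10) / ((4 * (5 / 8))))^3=81 / 3125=0.03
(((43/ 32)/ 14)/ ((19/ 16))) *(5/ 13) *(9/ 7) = 1935/ 48412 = 0.04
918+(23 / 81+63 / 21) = 74624 / 81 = 921.28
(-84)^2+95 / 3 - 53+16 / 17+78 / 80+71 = 14499469 / 2040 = 7107.58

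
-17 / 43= -0.40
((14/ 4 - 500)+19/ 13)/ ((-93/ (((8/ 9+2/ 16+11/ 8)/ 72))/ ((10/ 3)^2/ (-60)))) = -0.03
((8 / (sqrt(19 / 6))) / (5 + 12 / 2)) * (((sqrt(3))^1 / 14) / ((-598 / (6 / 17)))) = -36 * sqrt(38) / 7436429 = -0.00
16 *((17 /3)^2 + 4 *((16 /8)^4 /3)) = 7696 /9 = 855.11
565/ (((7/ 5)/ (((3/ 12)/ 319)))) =0.32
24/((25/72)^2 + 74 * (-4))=-124416/1533839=-0.08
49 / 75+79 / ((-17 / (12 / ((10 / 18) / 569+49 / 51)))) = -90000107 / 1569900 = -57.33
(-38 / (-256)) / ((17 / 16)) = 19 / 136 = 0.14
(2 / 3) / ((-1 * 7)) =-2 / 21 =-0.10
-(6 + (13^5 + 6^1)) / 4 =-371305 / 4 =-92826.25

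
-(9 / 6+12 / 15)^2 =-529 / 100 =-5.29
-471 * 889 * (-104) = 43546776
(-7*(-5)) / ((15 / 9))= 21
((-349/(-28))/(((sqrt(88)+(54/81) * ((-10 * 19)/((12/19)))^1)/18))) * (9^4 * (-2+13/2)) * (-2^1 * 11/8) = 165256361919 * sqrt(22)/182050232+33143081473755/364100464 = 95285.03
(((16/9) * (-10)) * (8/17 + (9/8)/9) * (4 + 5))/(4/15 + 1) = -24300/323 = -75.23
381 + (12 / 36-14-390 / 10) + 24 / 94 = 46331 / 141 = 328.59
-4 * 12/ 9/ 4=-4/ 3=-1.33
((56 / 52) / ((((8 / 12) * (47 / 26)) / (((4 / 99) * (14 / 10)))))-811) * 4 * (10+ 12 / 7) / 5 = -7599.75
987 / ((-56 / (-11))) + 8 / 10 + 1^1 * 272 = 18667 / 40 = 466.68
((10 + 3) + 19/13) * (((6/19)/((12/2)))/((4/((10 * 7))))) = 3290/247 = 13.32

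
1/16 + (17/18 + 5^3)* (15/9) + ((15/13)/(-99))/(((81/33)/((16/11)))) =38912023/185328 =209.96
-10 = -10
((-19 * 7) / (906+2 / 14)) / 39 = -931 / 247377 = -0.00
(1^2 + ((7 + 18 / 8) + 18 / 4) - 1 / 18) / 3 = 529 / 108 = 4.90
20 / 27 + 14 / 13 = 1.82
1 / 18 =0.06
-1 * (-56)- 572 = -516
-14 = -14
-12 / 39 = -4 / 13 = -0.31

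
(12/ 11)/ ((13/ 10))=120/ 143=0.84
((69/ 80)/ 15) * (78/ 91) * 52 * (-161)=-20631/ 50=-412.62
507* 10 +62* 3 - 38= 5218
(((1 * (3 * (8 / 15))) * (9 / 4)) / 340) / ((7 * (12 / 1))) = 3 / 23800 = 0.00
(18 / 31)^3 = 5832 / 29791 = 0.20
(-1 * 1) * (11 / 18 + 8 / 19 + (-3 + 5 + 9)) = -4115 / 342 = -12.03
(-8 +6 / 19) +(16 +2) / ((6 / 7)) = 253 / 19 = 13.32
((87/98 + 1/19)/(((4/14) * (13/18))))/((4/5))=78795/13832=5.70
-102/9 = -34/3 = -11.33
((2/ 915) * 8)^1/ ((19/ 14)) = 224/ 17385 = 0.01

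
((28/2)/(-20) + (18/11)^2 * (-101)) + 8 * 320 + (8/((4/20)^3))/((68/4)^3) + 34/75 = 204157834699/89170950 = 2289.51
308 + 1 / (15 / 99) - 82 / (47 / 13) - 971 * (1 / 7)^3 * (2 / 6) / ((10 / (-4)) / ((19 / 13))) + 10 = 950845733 / 3143595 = 302.47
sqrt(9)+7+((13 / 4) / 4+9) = 317 / 16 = 19.81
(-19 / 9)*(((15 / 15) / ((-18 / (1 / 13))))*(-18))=-19 / 117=-0.16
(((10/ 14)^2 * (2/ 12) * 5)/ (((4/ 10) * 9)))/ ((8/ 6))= 625/ 7056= 0.09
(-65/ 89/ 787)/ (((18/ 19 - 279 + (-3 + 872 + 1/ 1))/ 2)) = -2470/ 787773621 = -0.00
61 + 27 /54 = 123 /2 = 61.50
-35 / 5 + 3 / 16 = -109 / 16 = -6.81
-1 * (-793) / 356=793 / 356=2.23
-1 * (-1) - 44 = -43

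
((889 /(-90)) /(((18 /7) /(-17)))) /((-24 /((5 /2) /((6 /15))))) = -528955 /31104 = -17.01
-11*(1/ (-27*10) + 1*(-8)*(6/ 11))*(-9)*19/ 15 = -246449/ 450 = -547.66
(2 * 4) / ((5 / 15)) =24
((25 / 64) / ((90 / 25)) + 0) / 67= 125 / 77184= 0.00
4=4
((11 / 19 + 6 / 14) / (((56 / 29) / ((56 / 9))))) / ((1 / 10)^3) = 3886000 / 1197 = 3246.45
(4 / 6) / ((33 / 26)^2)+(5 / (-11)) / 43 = 0.40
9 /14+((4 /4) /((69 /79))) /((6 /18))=1313 /322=4.08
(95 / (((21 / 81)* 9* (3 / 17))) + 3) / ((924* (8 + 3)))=409 / 17787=0.02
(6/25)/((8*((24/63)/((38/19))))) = 63/400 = 0.16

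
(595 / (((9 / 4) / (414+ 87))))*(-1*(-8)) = 3179680 / 3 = 1059893.33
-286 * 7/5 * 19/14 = -2717/5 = -543.40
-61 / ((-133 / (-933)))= -427.92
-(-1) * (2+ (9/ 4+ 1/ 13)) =225/ 52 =4.33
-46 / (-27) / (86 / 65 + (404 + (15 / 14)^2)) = 586040 / 139817907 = 0.00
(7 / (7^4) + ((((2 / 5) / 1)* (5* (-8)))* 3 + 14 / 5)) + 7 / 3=-220534 / 5145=-42.86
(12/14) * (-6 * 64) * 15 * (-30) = 1036800/7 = 148114.29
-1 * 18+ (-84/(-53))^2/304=-960237/53371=-17.99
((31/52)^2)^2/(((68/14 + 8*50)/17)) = 109898999/20721119744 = 0.01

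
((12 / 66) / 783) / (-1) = -0.00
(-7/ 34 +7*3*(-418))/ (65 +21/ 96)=-4775344/ 35479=-134.60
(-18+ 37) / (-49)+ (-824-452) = -62543 / 49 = -1276.39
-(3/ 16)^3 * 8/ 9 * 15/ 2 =-45/ 1024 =-0.04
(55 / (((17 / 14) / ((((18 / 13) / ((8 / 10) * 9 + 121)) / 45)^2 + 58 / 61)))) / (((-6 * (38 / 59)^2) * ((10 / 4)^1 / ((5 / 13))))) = -2698767929682055 / 1013802432605547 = -2.66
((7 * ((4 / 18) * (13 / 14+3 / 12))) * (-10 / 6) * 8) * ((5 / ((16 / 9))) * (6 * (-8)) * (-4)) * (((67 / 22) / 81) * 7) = -93800 / 27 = -3474.07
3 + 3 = 6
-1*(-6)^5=7776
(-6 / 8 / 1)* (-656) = 492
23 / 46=1 / 2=0.50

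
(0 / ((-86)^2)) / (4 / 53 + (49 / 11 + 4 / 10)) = 0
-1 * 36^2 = -1296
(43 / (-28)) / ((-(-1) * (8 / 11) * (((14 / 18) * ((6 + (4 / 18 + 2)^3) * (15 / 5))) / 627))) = -648600777 / 19402432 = -33.43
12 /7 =1.71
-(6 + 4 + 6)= -16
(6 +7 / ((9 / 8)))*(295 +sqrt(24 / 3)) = 220*sqrt(2) / 9 +32450 / 9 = 3640.13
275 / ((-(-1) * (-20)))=-55 / 4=-13.75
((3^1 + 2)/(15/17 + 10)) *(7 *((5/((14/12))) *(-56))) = -28560/37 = -771.89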